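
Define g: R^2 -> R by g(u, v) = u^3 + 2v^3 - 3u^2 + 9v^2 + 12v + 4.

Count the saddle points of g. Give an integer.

g separates as a function of u plus a function of v, so ∇g=0 decouples.
∂g/∂u = 3u(u - 2) = 0 at u ∈ {0, 2}; ∂g/∂v = 6(v + 1)(v + 2) = 0 at v ∈ {-2, -1}.
The Hessian is diagonal: diag(g_uu, g_vv). Second derivatives: g_uu(0)=-6, g_uu(2)=6; g_vv(-2)=-6, g_vv(-1)=6.
Saddle points occur where the two diagonal entries have opposite signs: (0, -1), (2, -2). Count: 2.

2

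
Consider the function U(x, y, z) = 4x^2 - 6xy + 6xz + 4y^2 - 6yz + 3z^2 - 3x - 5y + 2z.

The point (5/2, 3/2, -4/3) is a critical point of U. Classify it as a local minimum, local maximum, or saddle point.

local minimum

The Hessian is constant: H = [[8, -6, 6], [-6, 8, -6], [6, -6, 6]].
Leading principal minors: Δ₁ = 8, Δ₂ = 28, Δ₃ = 24.
All leading minors are positive, so H is positive definite: a local minimum.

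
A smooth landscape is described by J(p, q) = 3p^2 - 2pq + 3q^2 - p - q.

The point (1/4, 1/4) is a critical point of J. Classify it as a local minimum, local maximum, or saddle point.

local minimum

The Hessian of J is constant: H = [[6, -2], [-2, 6]].
det(H) = 6·6 − (-2)² = 32.
det(H) > 0 and tr(H) = 12 > 0, so H is positive definite and the point is a local minimum.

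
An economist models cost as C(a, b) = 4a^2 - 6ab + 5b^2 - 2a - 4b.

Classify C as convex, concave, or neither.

convex

C is quadratic, so its Hessian is the constant matrix H = [[8, -6], [-6, 10]].
det(H) = 44, tr(H) = 18.
det(H) > 0 and tr(H) > 0, so H is positive definite everywhere: convex.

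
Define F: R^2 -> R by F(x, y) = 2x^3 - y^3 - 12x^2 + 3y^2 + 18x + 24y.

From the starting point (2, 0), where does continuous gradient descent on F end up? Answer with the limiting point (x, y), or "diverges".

(3, -2)

F is separable, so gradient descent decouples: x follows -∂F/∂x, y follows -∂F/∂y.
∂F/∂x = 6(x - 3)(x - 1); at x=2 this is -6, so x increases.
∂F/∂y = -3(y - 4)(y + 2); at y=0 this is 24, so y decreases.
x converges to its nearest critical value 3 (a local min of the x-part); y converges to -2. The iterate converges to (3, -2).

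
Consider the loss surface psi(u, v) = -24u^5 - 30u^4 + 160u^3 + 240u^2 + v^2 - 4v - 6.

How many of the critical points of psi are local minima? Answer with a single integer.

2

psi separates as a function of u plus a function of v, so ∇psi=0 decouples.
∂psi/∂u = -120u(u - 2)(u + 1)(u + 2) = 0 at u ∈ {-2, -1, 0, 2}; ∂psi/∂v = 2(v - 2) = 0 at v ∈ {2}.
The Hessian is diagonal: diag(psi_uu, psi_vv). Second derivatives: psi_uu(-2)=960, psi_uu(-1)=-360, psi_uu(0)=480, psi_uu(2)=-2880; psi_vv(2)=2.
Local minima occur where both diagonal entries positive: (-2, 2), (0, 2). Count: 2.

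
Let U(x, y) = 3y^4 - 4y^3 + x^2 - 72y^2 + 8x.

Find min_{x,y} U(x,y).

U(x,y) separates as P(x) + Q(y), so its minimum is min P + min Q.
P'(x) = 2x + 8 vanishes at x ∈ {-4}; Q'(y) = 12y(y - 4)(y + 3) vanishes at y ∈ {-3, 0, 4}.
Local minima of P (where P''>0): P(-4)=-16. Local minima of Q: Q(-3)=-297, Q(4)=-640.
So the global minimum of U is P(-4) + Q(4) = -16 − 640 = -656, attained at (-4, 4).

-656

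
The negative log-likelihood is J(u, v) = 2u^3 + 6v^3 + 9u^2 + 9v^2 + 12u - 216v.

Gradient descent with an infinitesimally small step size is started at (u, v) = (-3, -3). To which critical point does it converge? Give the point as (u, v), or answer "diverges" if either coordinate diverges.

diverges

J is separable, so gradient descent decouples: u follows -∂J/∂u, v follows -∂J/∂v.
∂J/∂u = 6(u + 1)(u + 2); at u=-3 this is 12, so u decreases.
∂J/∂v = 18(v - 3)(v + 4); at v=-3 this is -108, so v increases.
The u-coordinate has no critical point in that direction and runs off to infinity.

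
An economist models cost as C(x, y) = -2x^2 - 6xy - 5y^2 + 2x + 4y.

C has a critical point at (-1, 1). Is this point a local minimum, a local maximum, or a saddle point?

local maximum

The Hessian of C is constant: H = [[-4, -6], [-6, -10]].
det(H) = (-4)·(-10) − (-6)² = 4.
det(H) > 0 and tr(H) = -14 < 0, so H is negative definite and the point is a local maximum.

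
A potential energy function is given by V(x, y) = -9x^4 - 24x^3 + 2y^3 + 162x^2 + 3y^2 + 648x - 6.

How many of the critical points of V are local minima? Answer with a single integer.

1

V separates as a function of x plus a function of y, so ∇V=0 decouples.
∂V/∂x = -36(x - 3)(x + 2)(x + 3) = 0 at x ∈ {-3, -2, 3}; ∂V/∂y = 6y(y + 1) = 0 at y ∈ {-1, 0}.
The Hessian is diagonal: diag(V_xx, V_yy). Second derivatives: V_xx(-3)=-216, V_xx(-2)=180, V_xx(3)=-1080; V_yy(-1)=-6, V_yy(0)=6.
Local minima occur where both diagonal entries positive: (-2, 0). Count: 1.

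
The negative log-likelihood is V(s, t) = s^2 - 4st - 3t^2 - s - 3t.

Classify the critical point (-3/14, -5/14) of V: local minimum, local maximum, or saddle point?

saddle point

The Hessian of V is constant: H = [[2, -4], [-4, -6]].
det(H) = 2·(-6) − (-4)² = -28.
Since det(H) < 0, H is indefinite and the critical point is a saddle point.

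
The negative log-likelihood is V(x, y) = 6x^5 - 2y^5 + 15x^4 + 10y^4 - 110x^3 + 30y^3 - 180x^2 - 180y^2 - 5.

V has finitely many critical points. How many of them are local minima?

V separates as a function of x plus a function of y, so ∇V=0 decouples.
∂V/∂x = 30x(x - 3)(x + 1)(x + 4) = 0 at x ∈ {-4, -1, 0, 3}; ∂V/∂y = -10y(y - 4)(y - 3)(y + 3) = 0 at y ∈ {-3, 0, 3, 4}.
The Hessian is diagonal: diag(V_xx, V_yy). Second derivatives: V_xx(-4)=-2520, V_xx(-1)=360, V_xx(0)=-360, V_xx(3)=2520; V_yy(-3)=1260, V_yy(0)=-360, V_yy(3)=180, V_yy(4)=-280.
Local minima occur where both diagonal entries positive: (-1, -3), (-1, 3), (3, -3), (3, 3). Count: 4.

4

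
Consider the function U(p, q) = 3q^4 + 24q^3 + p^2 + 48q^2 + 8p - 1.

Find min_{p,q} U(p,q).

-17

U(p,q) separates as A(p) + B(q) − 1, so its minimum is min A + min B − 1.
A'(p) = 2p + 8 vanishes at p ∈ {-4}; B'(q) = 12q(q + 2)(q + 4) vanishes at q ∈ {-4, -2, 0}.
Local minima of A (where A''>0): A(-4)=-16. Local minima of B: B(-4)=0, B(0)=0.
So the global minimum of U is A(-4) + B(-4) − 1 = -16 + 0 − 1 = -17, attained at (-4, -4).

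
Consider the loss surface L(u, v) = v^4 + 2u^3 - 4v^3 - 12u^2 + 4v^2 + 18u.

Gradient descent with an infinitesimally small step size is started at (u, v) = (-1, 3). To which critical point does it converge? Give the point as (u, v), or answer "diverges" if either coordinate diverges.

L is separable, so gradient descent decouples: u follows -∂L/∂u, v follows -∂L/∂v.
∂L/∂u = 6(u - 3)(u - 1); at u=-1 this is 48, so u decreases.
∂L/∂v = 4v(v - 2)(v - 1); at v=3 this is 24, so v decreases.
The u-coordinate has no critical point in that direction and runs off to infinity.

diverges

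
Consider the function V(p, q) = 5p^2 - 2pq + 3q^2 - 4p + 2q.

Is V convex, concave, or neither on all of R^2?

convex

V is quadratic, so its Hessian is the constant matrix H = [[10, -2], [-2, 6]].
det(H) = 56, tr(H) = 16.
det(H) > 0 and tr(H) > 0, so H is positive definite everywhere: convex.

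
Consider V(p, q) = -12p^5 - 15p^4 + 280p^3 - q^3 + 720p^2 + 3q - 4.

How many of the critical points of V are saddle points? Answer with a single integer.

V separates as a function of p plus a function of q, so ∇V=0 decouples.
∂V/∂p = -60p(p - 4)(p + 2)(p + 3) = 0 at p ∈ {-3, -2, 0, 4}; ∂V/∂q = -3(q - 1)(q + 1) = 0 at q ∈ {-1, 1}.
The Hessian is diagonal: diag(V_pp, V_qq). Second derivatives: V_pp(-3)=1260, V_pp(-2)=-720, V_pp(0)=1440, V_pp(4)=-10080; V_qq(-1)=6, V_qq(1)=-6.
Saddle points occur where the two diagonal entries have opposite signs: (-3, 1), (-2, -1), (0, 1), (4, -1). Count: 4.

4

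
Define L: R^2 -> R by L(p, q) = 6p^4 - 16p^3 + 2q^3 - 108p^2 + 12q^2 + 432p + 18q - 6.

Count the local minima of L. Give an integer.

2

L separates as a function of p plus a function of q, so ∇L=0 decouples.
∂L/∂p = 24(p - 3)(p - 2)(p + 3) = 0 at p ∈ {-3, 2, 3}; ∂L/∂q = 6(q + 1)(q + 3) = 0 at q ∈ {-3, -1}.
The Hessian is diagonal: diag(L_pp, L_qq). Second derivatives: L_pp(-3)=720, L_pp(2)=-120, L_pp(3)=144; L_qq(-3)=-12, L_qq(-1)=12.
Local minima occur where both diagonal entries positive: (-3, -1), (3, -1). Count: 2.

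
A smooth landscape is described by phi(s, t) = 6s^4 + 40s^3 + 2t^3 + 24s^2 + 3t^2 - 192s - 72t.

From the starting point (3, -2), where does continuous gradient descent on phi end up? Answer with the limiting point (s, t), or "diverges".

phi is separable, so gradient descent decouples: s follows -∂phi/∂s, t follows -∂phi/∂t.
∂phi/∂s = 24(s - 1)(s + 2)(s + 4); at s=3 this is 1680, so s decreases.
∂phi/∂t = 6(t - 3)(t + 4); at t=-2 this is -60, so t increases.
s converges to its nearest critical value 1 (a local min of the s-part); t converges to 3. The iterate converges to (1, 3).

(1, 3)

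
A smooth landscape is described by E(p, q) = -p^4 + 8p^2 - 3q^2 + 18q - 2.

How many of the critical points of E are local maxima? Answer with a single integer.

2

E separates as a function of p plus a function of q, so ∇E=0 decouples.
∂E/∂p = -4p(p - 2)(p + 2) = 0 at p ∈ {-2, 0, 2}; ∂E/∂q = -6(q - 3) = 0 at q ∈ {3}.
The Hessian is diagonal: diag(E_pp, E_qq). Second derivatives: E_pp(-2)=-32, E_pp(0)=16, E_pp(2)=-32; E_qq(3)=-6.
Local maxima occur where both diagonal entries negative: (-2, 3), (2, 3). Count: 2.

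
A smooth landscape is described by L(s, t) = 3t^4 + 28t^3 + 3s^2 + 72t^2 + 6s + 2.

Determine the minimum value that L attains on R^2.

-1

L(s,t) separates as P(s) + Q(t) + 2, so its minimum is min P + min Q + 2.
P'(s) = 6s + 6 vanishes at s ∈ {-1}; Q'(t) = 12t(t + 3)(t + 4) vanishes at t ∈ {-4, -3, 0}.
Local minima of P (where P''>0): P(-1)=-3. Local minima of Q: Q(-4)=128, Q(0)=0.
So the global minimum of L is P(-1) + Q(0) + 2 = -3 + 0 + 2 = -1, attained at (-1, 0).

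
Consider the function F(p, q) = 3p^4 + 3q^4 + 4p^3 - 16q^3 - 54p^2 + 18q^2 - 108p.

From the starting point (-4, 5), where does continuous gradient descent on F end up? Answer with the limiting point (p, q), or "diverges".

(-3, 3)

F is separable, so gradient descent decouples: p follows -∂F/∂p, q follows -∂F/∂q.
∂F/∂p = 12(p - 3)(p + 1)(p + 3); at p=-4 this is -252, so p increases.
∂F/∂q = 12q(q - 3)(q - 1); at q=5 this is 480, so q decreases.
p converges to its nearest critical value -3 (a local min of the p-part); q converges to 3. The iterate converges to (-3, 3).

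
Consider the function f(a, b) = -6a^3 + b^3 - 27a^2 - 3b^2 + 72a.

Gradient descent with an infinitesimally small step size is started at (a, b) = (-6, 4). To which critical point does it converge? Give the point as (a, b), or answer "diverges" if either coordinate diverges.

(-4, 2)

f is separable, so gradient descent decouples: a follows -∂f/∂a, b follows -∂f/∂b.
∂f/∂a = -18(a - 1)(a + 4); at a=-6 this is -252, so a increases.
∂f/∂b = 3b(b - 2); at b=4 this is 24, so b decreases.
a converges to its nearest critical value -4 (a local min of the a-part); b converges to 2. The iterate converges to (-4, 2).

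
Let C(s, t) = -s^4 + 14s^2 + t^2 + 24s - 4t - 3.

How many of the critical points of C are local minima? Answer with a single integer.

C separates as a function of s plus a function of t, so ∇C=0 decouples.
∂C/∂s = -4(s - 3)(s + 1)(s + 2) = 0 at s ∈ {-2, -1, 3}; ∂C/∂t = 2(t - 2) = 0 at t ∈ {2}.
The Hessian is diagonal: diag(C_ss, C_tt). Second derivatives: C_ss(-2)=-20, C_ss(-1)=16, C_ss(3)=-80; C_tt(2)=2.
Local minima occur where both diagonal entries positive: (-1, 2). Count: 1.

1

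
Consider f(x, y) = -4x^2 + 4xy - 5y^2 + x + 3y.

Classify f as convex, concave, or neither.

concave

f is quadratic, so its Hessian is the constant matrix H = [[-8, 4], [4, -10]].
det(H) = 64, tr(H) = -18.
det(H) > 0 and tr(H) < 0, so H is negative definite everywhere: concave.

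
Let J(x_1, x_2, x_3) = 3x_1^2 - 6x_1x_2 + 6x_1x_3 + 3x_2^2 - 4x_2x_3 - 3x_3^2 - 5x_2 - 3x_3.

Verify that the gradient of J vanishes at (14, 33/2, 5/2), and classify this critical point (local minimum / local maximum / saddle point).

saddle point

∇J = (6x_1 - 6x_2 + 6x_3, -6x_1 + 6x_2 - 4x_3 - 5, 6x_1 - 4x_2 - 6x_3 - 3); substituting (14, 33/2, 5/2) gives ∇J = (0, 0, 0), so (14, 33/2, 5/2) is indeed a critical point.
The Hessian is constant: H = [[6, -6, 6], [-6, 6, -4], [6, -4, -6]].
Leading principal minors: Δ₁ = 6, Δ₂ = 0, Δ₃ = -24.
The minors fit neither the all-positive nor the alternating-sign pattern, so H is indefinite: a saddle point.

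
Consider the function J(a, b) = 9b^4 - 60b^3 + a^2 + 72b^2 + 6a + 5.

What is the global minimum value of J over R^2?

-388

J(a,b) separates as P(a) + Q(b) + 5, so its minimum is min P + min Q + 5.
P'(a) = 2a + 6 vanishes at a ∈ {-3}; Q'(b) = 36b(b - 4)(b - 1) vanishes at b ∈ {0, 1, 4}.
Local minima of P (where P''>0): P(-3)=-9. Local minima of Q: Q(0)=0, Q(4)=-384.
So the global minimum of J is P(-3) + Q(4) + 5 = -9 − 384 + 5 = -388, attained at (-3, 4).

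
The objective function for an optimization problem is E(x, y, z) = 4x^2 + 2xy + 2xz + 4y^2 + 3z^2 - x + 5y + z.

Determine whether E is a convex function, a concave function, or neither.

convex

E is quadratic, so its Hessian is the constant matrix H = [[8, 2, 2], [2, 8, 0], [2, 0, 6]].
Leading principal minors: 8, 60, 328.
All positive ⇒ H ≻ 0 ⇒ convex.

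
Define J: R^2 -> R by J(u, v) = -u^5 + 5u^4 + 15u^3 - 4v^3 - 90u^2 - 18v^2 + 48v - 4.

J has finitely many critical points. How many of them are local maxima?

2

J separates as a function of u plus a function of v, so ∇J=0 decouples.
∂J/∂u = -5u(u - 4)(u - 3)(u + 3) = 0 at u ∈ {-3, 0, 3, 4}; ∂J/∂v = -12(v - 1)(v + 4) = 0 at v ∈ {-4, 1}.
The Hessian is diagonal: diag(J_uu, J_vv). Second derivatives: J_uu(-3)=630, J_uu(0)=-180, J_uu(3)=90, J_uu(4)=-140; J_vv(-4)=60, J_vv(1)=-60.
Local maxima occur where both diagonal entries negative: (0, 1), (4, 1). Count: 2.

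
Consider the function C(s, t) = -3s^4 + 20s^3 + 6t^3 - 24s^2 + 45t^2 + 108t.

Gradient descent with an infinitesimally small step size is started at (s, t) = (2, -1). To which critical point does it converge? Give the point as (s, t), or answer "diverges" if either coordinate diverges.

(1, -2)

C is separable, so gradient descent decouples: s follows -∂C/∂s, t follows -∂C/∂t.
∂C/∂s = -12s(s - 4)(s - 1); at s=2 this is 48, so s decreases.
∂C/∂t = 18(t + 2)(t + 3); at t=-1 this is 36, so t decreases.
s converges to its nearest critical value 1 (a local min of the s-part); t converges to -2. The iterate converges to (1, -2).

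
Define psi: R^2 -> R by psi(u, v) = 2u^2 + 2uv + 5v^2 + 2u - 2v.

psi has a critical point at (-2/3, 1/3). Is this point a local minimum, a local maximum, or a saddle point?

The Hessian of psi is constant: H = [[4, 2], [2, 10]].
det(H) = 4·10 − 2² = 36.
det(H) > 0 and tr(H) = 14 > 0, so H is positive definite and the point is a local minimum.

local minimum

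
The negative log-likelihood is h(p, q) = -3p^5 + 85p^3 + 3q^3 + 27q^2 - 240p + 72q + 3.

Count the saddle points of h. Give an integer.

h separates as a function of p plus a function of q, so ∇h=0 decouples.
∂h/∂p = -15(p - 4)(p - 1)(p + 1)(p + 4) = 0 at p ∈ {-4, -1, 1, 4}; ∂h/∂q = 9(q + 2)(q + 4) = 0 at q ∈ {-4, -2}.
The Hessian is diagonal: diag(h_pp, h_qq). Second derivatives: h_pp(-4)=1800, h_pp(-1)=-450, h_pp(1)=450, h_pp(4)=-1800; h_qq(-4)=-18, h_qq(-2)=18.
Saddle points occur where the two diagonal entries have opposite signs: (-4, -4), (-1, -2), (1, -4), (4, -2). Count: 4.

4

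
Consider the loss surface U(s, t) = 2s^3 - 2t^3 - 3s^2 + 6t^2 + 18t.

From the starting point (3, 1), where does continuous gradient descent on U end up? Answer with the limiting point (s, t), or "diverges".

(1, -1)

U is separable, so gradient descent decouples: s follows -∂U/∂s, t follows -∂U/∂t.
∂U/∂s = 6s(s - 1); at s=3 this is 36, so s decreases.
∂U/∂t = -6(t - 3)(t + 1); at t=1 this is 24, so t decreases.
s converges to its nearest critical value 1 (a local min of the s-part); t converges to -1. The iterate converges to (1, -1).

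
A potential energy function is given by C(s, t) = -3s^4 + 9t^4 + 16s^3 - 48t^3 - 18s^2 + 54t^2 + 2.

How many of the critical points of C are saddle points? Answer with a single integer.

C separates as a function of s plus a function of t, so ∇C=0 decouples.
∂C/∂s = -12s(s - 3)(s - 1) = 0 at s ∈ {0, 1, 3}; ∂C/∂t = 36t(t - 3)(t - 1) = 0 at t ∈ {0, 1, 3}.
The Hessian is diagonal: diag(C_ss, C_tt). Second derivatives: C_ss(0)=-36, C_ss(1)=24, C_ss(3)=-72; C_tt(0)=108, C_tt(1)=-72, C_tt(3)=216.
Saddle points occur where the two diagonal entries have opposite signs: (0, 0), (0, 3), (1, 1), (3, 0), (3, 3). Count: 5.

5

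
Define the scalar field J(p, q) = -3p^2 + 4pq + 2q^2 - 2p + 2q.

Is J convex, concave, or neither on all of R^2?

neither

J is quadratic, so its Hessian is the constant matrix H = [[-6, 4], [4, 4]].
det(H) = -40, tr(H) = -2.
det(H) < 0, so H is indefinite: neither convex nor concave.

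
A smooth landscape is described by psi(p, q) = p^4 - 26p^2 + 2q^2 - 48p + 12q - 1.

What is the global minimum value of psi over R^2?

-371

psi(p,q) separates as A(p) + B(q) − 1, so its minimum is min A + min B − 1.
A'(p) = 4(p - 4)(p + 1)(p + 3) vanishes at p ∈ {-3, -1, 4}; B'(q) = 4q + 12 vanishes at q ∈ {-3}.
Local minima of A (where A''>0): A(-3)=-9, A(4)=-352. Local minima of B: B(-3)=-18.
So the global minimum of psi is A(4) + B(-3) − 1 = -352 − 18 − 1 = -371, attained at (4, -3).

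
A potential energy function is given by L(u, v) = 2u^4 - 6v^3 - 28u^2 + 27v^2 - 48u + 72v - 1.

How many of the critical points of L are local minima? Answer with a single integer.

2

L separates as a function of u plus a function of v, so ∇L=0 decouples.
∂L/∂u = 8(u - 3)(u + 1)(u + 2) = 0 at u ∈ {-2, -1, 3}; ∂L/∂v = -18(v - 4)(v + 1) = 0 at v ∈ {-1, 4}.
The Hessian is diagonal: diag(L_uu, L_vv). Second derivatives: L_uu(-2)=40, L_uu(-1)=-32, L_uu(3)=160; L_vv(-1)=90, L_vv(4)=-90.
Local minima occur where both diagonal entries positive: (-2, -1), (3, -1). Count: 2.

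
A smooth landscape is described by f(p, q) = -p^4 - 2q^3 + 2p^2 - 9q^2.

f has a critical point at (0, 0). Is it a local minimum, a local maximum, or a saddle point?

The mixed partial ∂²f/∂p∂q is 0, so the Hessian at any point is diag(f_pp, f_qq) = diag(4(-3p^2 + 1), -6(2q + 3)).
At (0, 0): H = diag(4, -18).
The eigenvalues have opposite signs, so H is indefinite: a saddle point.

saddle point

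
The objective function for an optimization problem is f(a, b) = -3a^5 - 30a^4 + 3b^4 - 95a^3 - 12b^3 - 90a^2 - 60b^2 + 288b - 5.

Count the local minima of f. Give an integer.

f separates as a function of a plus a function of b, so ∇f=0 decouples.
∂f/∂a = -15a(a + 1)(a + 3)(a + 4) = 0 at a ∈ {-4, -3, -1, 0}; ∂f/∂b = 12(b - 4)(b - 2)(b + 3) = 0 at b ∈ {-3, 2, 4}.
The Hessian is diagonal: diag(f_aa, f_bb). Second derivatives: f_aa(-4)=180, f_aa(-3)=-90, f_aa(-1)=90, f_aa(0)=-180; f_bb(-3)=420, f_bb(2)=-120, f_bb(4)=168.
Local minima occur where both diagonal entries positive: (-4, -3), (-4, 4), (-1, -3), (-1, 4). Count: 4.

4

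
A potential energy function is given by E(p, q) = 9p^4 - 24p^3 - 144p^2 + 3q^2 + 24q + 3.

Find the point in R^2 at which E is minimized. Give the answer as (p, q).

(4, -4)

E(p,q) separates as A(p) + B(q) + 3, so its minimum is min A + min B + 3.
A'(p) = 36p(p - 4)(p + 2) vanishes at p ∈ {-2, 0, 4}; B'(q) = 6q + 24 vanishes at q ∈ {-4}.
Local minima of A (where A''>0): A(-2)=-240, A(4)=-1536. Local minima of B: B(-4)=-48.
So the global minimum of E is A(4) + B(-4) + 3 = -1536 − 48 + 3 = -1581, attained at (4, -4).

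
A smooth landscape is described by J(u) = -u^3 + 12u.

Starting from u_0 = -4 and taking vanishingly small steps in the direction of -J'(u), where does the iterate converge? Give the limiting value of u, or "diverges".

-2

J'(u) = -3(u - 2)(u + 2), so J'(-4) = -36.
Gradient descent moves in the -J' direction, i.e. u is increasing.
The nearest critical point in that direction is u = -2, where J'' = 12 > 0 (a local minimum). The iterate converges there.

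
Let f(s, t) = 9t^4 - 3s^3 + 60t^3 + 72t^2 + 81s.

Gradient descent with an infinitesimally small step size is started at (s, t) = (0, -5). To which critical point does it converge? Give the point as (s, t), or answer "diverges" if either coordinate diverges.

(-3, -4)

f is separable, so gradient descent decouples: s follows -∂f/∂s, t follows -∂f/∂t.
∂f/∂s = -9(s - 3)(s + 3); at s=0 this is 81, so s decreases.
∂f/∂t = 36t(t + 1)(t + 4); at t=-5 this is -720, so t increases.
s converges to its nearest critical value -3 (a local min of the s-part); t converges to -4. The iterate converges to (-3, -4).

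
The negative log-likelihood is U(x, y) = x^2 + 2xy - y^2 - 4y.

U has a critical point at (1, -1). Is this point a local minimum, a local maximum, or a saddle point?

The Hessian of U is constant: H = [[2, 2], [2, -2]].
det(H) = 2·(-2) − 2² = -8.
Since det(H) < 0, H is indefinite and the critical point is a saddle point.

saddle point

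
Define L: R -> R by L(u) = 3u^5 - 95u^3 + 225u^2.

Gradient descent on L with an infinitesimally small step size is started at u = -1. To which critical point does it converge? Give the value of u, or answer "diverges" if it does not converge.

0

L'(u) = 15u(u - 3)(u - 2)(u + 5), so L'(-1) = -720.
Gradient descent moves in the -L' direction, i.e. u is increasing.
The nearest critical point in that direction is u = 0, where L'' = 450 > 0 (a local minimum). The iterate converges there.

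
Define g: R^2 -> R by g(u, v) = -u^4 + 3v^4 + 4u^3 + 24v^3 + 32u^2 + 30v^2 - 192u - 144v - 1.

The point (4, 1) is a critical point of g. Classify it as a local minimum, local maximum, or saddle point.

saddle point

The mixed partial ∂²g/∂u∂v is 0, so the Hessian at any point is diag(g_uu, g_vv) = diag(4(-3u^2 + 6u + 16), 12(3v^2 + 12v + 5)).
At (4, 1): H = diag(-32, 240).
The eigenvalues have opposite signs, so H is indefinite: a saddle point.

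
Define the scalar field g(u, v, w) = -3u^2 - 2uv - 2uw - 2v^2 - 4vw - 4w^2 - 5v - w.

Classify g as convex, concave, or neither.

g is quadratic, so its Hessian is the constant matrix H = [[-6, -2, -2], [-2, -4, -4], [-2, -4, -8]].
Leading principal minors: -6, 20, -80.
Signs alternate −, +, − ⇒ H ≺ 0 ⇒ concave.

concave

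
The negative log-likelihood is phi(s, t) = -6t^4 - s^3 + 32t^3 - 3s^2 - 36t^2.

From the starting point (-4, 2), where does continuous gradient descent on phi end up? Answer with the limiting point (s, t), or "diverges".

phi is separable, so gradient descent decouples: s follows -∂phi/∂s, t follows -∂phi/∂t.
∂phi/∂s = -3s(s + 2); at s=-4 this is -24, so s increases.
∂phi/∂t = -24t(t - 3)(t - 1); at t=2 this is 48, so t decreases.
s converges to its nearest critical value -2 (a local min of the s-part); t converges to 1. The iterate converges to (-2, 1).

(-2, 1)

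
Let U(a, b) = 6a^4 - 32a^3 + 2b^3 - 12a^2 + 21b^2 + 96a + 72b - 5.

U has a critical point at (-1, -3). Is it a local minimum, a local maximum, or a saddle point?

local minimum

The mixed partial ∂²U/∂a∂b is 0, so the Hessian at any point is diag(U_aa, U_bb) = diag(24(3a^2 - 8a - 1), 6(2b + 7)).
At (-1, -3): H = diag(240, 6).
Both eigenvalues are positive, so H is positive definite: a local minimum.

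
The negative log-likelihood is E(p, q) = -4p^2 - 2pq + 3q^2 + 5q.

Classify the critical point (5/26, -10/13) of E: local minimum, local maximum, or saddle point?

The Hessian of E is constant: H = [[-8, -2], [-2, 6]].
det(H) = (-8)·6 − (-2)² = -52.
Since det(H) < 0, H is indefinite and the critical point is a saddle point.

saddle point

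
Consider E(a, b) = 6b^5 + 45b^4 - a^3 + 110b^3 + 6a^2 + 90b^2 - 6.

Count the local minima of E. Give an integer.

2

E separates as a function of a plus a function of b, so ∇E=0 decouples.
∂E/∂a = -3a(a - 4) = 0 at a ∈ {0, 4}; ∂E/∂b = 30b(b + 1)(b + 2)(b + 3) = 0 at b ∈ {-3, -2, -1, 0}.
The Hessian is diagonal: diag(E_aa, E_bb). Second derivatives: E_aa(0)=12, E_aa(4)=-12; E_bb(-3)=-180, E_bb(-2)=60, E_bb(-1)=-60, E_bb(0)=180.
Local minima occur where both diagonal entries positive: (0, -2), (0, 0). Count: 2.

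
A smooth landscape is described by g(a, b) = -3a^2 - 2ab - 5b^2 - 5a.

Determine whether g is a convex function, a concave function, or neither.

concave

g is quadratic, so its Hessian is the constant matrix H = [[-6, -2], [-2, -10]].
det(H) = 56, tr(H) = -16.
det(H) > 0 and tr(H) < 0, so H is negative definite everywhere: concave.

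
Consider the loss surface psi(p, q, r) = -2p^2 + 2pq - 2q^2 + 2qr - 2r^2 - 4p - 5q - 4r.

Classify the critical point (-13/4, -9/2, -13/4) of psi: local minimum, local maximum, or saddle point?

The Hessian is constant: H = [[-4, 2, 0], [2, -4, 2], [0, 2, -4]].
Leading principal minors: Δ₁ = -4, Δ₂ = 12, Δ₃ = -32.
The minors alternate sign starting negative (−, +, −), so H is negative definite: a local maximum.

local maximum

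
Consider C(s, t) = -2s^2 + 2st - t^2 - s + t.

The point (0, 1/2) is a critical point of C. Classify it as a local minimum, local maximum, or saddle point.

The Hessian of C is constant: H = [[-4, 2], [2, -2]].
det(H) = (-4)·(-2) − 2² = 4.
det(H) > 0 and tr(H) = -6 < 0, so H is negative definite and the point is a local maximum.

local maximum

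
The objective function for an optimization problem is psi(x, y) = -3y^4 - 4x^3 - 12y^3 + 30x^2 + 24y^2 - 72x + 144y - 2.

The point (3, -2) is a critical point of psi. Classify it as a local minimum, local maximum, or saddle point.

The mixed partial ∂²psi/∂x∂y is 0, so the Hessian at any point is diag(psi_xx, psi_yy) = diag(12(-2x + 5), 12(-3y^2 - 6y + 4)).
At (3, -2): H = diag(-12, 48).
The eigenvalues have opposite signs, so H is indefinite: a saddle point.

saddle point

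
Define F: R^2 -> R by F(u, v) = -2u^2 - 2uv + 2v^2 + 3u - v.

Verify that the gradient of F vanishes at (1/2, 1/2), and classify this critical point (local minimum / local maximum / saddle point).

saddle point

∇F = (-4u - 2v + 3, -2u + 4v - 1); substituting (1/2, 1/2) gives ∇F = (0, 0), so (1/2, 1/2) is indeed a critical point.
The Hessian of F is constant: H = [[-4, -2], [-2, 4]].
det(H) = (-4)·4 − (-2)² = -20.
Since det(H) < 0, H is indefinite and the critical point is a saddle point.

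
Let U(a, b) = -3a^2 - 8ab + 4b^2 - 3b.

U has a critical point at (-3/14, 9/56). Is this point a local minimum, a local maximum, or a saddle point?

The Hessian of U is constant: H = [[-6, -8], [-8, 8]].
det(H) = (-6)·8 − (-8)² = -112.
Since det(H) < 0, H is indefinite and the critical point is a saddle point.

saddle point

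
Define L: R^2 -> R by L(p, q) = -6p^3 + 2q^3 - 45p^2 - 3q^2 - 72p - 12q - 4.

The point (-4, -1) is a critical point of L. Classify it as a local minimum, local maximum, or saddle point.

saddle point

The mixed partial ∂²L/∂p∂q is 0, so the Hessian at any point is diag(L_pp, L_qq) = diag(-18(2p + 5), 6(2q - 1)).
At (-4, -1): H = diag(54, -18).
The eigenvalues have opposite signs, so H is indefinite: a saddle point.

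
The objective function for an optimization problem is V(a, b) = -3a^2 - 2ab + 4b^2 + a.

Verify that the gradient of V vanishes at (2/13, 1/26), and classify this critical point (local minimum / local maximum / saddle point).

saddle point

∇V = (-6a - 2b + 1, -2a + 8b); substituting (2/13, 1/26) gives ∇V = (0, 0), so (2/13, 1/26) is indeed a critical point.
The Hessian of V is constant: H = [[-6, -2], [-2, 8]].
det(H) = (-6)·8 − (-2)² = -52.
Since det(H) < 0, H is indefinite and the critical point is a saddle point.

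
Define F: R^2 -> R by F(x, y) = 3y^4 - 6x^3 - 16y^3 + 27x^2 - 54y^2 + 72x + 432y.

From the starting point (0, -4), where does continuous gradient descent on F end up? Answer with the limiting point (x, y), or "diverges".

F is separable, so gradient descent decouples: x follows -∂F/∂x, y follows -∂F/∂y.
∂F/∂x = -18(x - 4)(x + 1); at x=0 this is 72, so x decreases.
∂F/∂y = 12(y - 4)(y - 3)(y + 3); at y=-4 this is -672, so y increases.
x converges to its nearest critical value -1 (a local min of the x-part); y converges to -3. The iterate converges to (-1, -3).

(-1, -3)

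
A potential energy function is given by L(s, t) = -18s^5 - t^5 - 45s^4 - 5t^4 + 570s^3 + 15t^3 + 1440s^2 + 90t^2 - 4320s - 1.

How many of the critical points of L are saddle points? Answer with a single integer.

L separates as a function of s plus a function of t, so ∇L=0 decouples.
∂L/∂s = -90(s - 4)(s - 1)(s + 3)(s + 4) = 0 at s ∈ {-4, -3, 1, 4}; ∂L/∂t = -5t(t - 3)(t + 3)(t + 4) = 0 at t ∈ {-4, -3, 0, 3}.
The Hessian is diagonal: diag(L_ss, L_tt). Second derivatives: L_ss(-4)=3600, L_ss(-3)=-2520, L_ss(1)=5400, L_ss(4)=-15120; L_tt(-4)=140, L_tt(-3)=-90, L_tt(0)=180, L_tt(3)=-630.
Saddle points occur where the two diagonal entries have opposite signs: (-4, -3), (-4, 3), (-3, -4), (-3, 0), (1, -3), (1, 3), (4, -4), (4, 0). Count: 8.

8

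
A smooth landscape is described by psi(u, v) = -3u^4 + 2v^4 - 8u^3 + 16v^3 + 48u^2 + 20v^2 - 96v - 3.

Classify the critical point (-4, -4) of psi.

saddle point

The mixed partial ∂²psi/∂u∂v is 0, so the Hessian at any point is diag(psi_uu, psi_vv) = diag(12(-3u^2 - 4u + 8), 8(3v^2 + 12v + 5)).
At (-4, -4): H = diag(-288, 40).
The eigenvalues have opposite signs, so H is indefinite: a saddle point.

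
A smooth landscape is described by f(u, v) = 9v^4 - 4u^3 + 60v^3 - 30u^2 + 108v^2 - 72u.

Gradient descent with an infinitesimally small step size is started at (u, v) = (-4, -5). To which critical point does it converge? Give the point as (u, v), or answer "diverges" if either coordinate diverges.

(-3, -3)

f is separable, so gradient descent decouples: u follows -∂f/∂u, v follows -∂f/∂v.
∂f/∂u = -12(u + 2)(u + 3); at u=-4 this is -24, so u increases.
∂f/∂v = 36v(v + 2)(v + 3); at v=-5 this is -1080, so v increases.
u converges to its nearest critical value -3 (a local min of the u-part); v converges to -3. The iterate converges to (-3, -3).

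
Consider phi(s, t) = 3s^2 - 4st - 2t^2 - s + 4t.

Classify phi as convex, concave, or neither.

phi is quadratic, so its Hessian is the constant matrix H = [[6, -4], [-4, -4]].
det(H) = -40, tr(H) = 2.
det(H) < 0, so H is indefinite: neither convex nor concave.

neither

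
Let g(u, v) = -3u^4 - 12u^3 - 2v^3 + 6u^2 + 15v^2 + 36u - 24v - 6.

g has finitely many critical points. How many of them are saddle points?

3

g separates as a function of u plus a function of v, so ∇g=0 decouples.
∂g/∂u = -12(u - 1)(u + 1)(u + 3) = 0 at u ∈ {-3, -1, 1}; ∂g/∂v = -6(v - 4)(v - 1) = 0 at v ∈ {1, 4}.
The Hessian is diagonal: diag(g_uu, g_vv). Second derivatives: g_uu(-3)=-96, g_uu(-1)=48, g_uu(1)=-96; g_vv(1)=18, g_vv(4)=-18.
Saddle points occur where the two diagonal entries have opposite signs: (-3, 1), (-1, 4), (1, 1). Count: 3.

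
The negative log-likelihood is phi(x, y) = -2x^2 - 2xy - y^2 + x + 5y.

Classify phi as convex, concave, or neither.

concave

phi is quadratic, so its Hessian is the constant matrix H = [[-4, -2], [-2, -2]].
det(H) = 4, tr(H) = -6.
det(H) > 0 and tr(H) < 0, so H is negative definite everywhere: concave.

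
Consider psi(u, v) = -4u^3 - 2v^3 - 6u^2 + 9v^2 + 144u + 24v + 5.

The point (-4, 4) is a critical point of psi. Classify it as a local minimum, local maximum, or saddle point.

saddle point

The mixed partial ∂²psi/∂u∂v is 0, so the Hessian at any point is diag(psi_uu, psi_vv) = diag(-12(2u + 1), 6(-2v + 3)).
At (-4, 4): H = diag(84, -30).
The eigenvalues have opposite signs, so H is indefinite: a saddle point.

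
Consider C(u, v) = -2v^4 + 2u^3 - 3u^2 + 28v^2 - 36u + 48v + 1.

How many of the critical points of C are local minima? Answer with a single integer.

1

C separates as a function of u plus a function of v, so ∇C=0 decouples.
∂C/∂u = 6(u - 3)(u + 2) = 0 at u ∈ {-2, 3}; ∂C/∂v = -8(v - 3)(v + 1)(v + 2) = 0 at v ∈ {-2, -1, 3}.
The Hessian is diagonal: diag(C_uu, C_vv). Second derivatives: C_uu(-2)=-30, C_uu(3)=30; C_vv(-2)=-40, C_vv(-1)=32, C_vv(3)=-160.
Local minima occur where both diagonal entries positive: (3, -1). Count: 1.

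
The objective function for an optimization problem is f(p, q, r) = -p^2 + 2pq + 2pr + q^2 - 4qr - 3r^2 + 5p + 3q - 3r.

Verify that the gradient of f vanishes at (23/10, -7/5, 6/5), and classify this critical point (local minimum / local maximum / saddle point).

∇f = (-2p + 2q + 2r + 5, 2p + 2q - 4r + 3, 2p - 4q - 6r - 3); substituting (23/10, -7/5, 6/5) gives ∇f = (0, 0, 0), so (23/10, -7/5, 6/5) is indeed a critical point.
The Hessian is constant: H = [[-2, 2, 2], [2, 2, -4], [2, -4, -6]].
Leading principal minors: Δ₁ = -2, Δ₂ = -8, Δ₃ = 40.
The minors fit neither the all-positive nor the alternating-sign pattern, so H is indefinite: a saddle point.

saddle point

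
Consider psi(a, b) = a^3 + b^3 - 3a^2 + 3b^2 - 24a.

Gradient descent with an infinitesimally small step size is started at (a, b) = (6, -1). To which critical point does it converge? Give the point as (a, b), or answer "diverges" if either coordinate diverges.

(4, 0)

psi is separable, so gradient descent decouples: a follows -∂psi/∂a, b follows -∂psi/∂b.
∂psi/∂a = 3(a - 4)(a + 2); at a=6 this is 48, so a decreases.
∂psi/∂b = 3b(b + 2); at b=-1 this is -3, so b increases.
a converges to its nearest critical value 4 (a local min of the a-part); b converges to 0. The iterate converges to (4, 0).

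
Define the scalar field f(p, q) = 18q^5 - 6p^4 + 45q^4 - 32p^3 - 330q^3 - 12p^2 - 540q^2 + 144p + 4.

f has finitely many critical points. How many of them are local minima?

2

f separates as a function of p plus a function of q, so ∇f=0 decouples.
∂f/∂p = -24(p - 1)(p + 2)(p + 3) = 0 at p ∈ {-3, -2, 1}; ∂f/∂q = 90q(q - 3)(q + 1)(q + 4) = 0 at q ∈ {-4, -1, 0, 3}.
The Hessian is diagonal: diag(f_pp, f_qq). Second derivatives: f_pp(-3)=-96, f_pp(-2)=72, f_pp(1)=-288; f_qq(-4)=-7560, f_qq(-1)=1080, f_qq(0)=-1080, f_qq(3)=7560.
Local minima occur where both diagonal entries positive: (-2, -1), (-2, 3). Count: 2.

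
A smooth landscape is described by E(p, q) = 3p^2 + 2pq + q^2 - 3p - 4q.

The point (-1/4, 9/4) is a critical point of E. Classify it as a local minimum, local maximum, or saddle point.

local minimum

The Hessian of E is constant: H = [[6, 2], [2, 2]].
det(H) = 6·2 − 2² = 8.
det(H) > 0 and tr(H) = 8 > 0, so H is positive definite and the point is a local minimum.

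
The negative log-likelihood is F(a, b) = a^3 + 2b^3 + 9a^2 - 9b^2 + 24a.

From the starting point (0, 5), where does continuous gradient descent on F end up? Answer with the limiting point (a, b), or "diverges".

F is separable, so gradient descent decouples: a follows -∂F/∂a, b follows -∂F/∂b.
∂F/∂a = 3(a + 2)(a + 4); at a=0 this is 24, so a decreases.
∂F/∂b = 6b(b - 3); at b=5 this is 60, so b decreases.
a converges to its nearest critical value -2 (a local min of the a-part); b converges to 3. The iterate converges to (-2, 3).

(-2, 3)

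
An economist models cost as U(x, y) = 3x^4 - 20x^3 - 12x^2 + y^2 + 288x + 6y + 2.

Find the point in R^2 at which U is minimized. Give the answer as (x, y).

U(x,y) separates as P(x) + Q(y) + 2, so its minimum is min P + min Q + 2.
P'(x) = 12(x - 4)(x - 3)(x + 2) vanishes at x ∈ {-2, 3, 4}; Q'(y) = 2y + 6 vanishes at y ∈ {-3}.
Local minima of P (where P''>0): P(-2)=-416, P(4)=448. Local minima of Q: Q(-3)=-9.
So the global minimum of U is P(-2) + Q(-3) + 2 = -416 − 9 + 2 = -423, attained at (-2, -3).

(-2, -3)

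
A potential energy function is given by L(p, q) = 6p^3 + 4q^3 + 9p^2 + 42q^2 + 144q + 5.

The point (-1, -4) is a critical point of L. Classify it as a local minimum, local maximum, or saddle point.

local maximum

The mixed partial ∂²L/∂p∂q is 0, so the Hessian at any point is diag(L_pp, L_qq) = diag(18(2p + 1), 12(2q + 7)).
At (-1, -4): H = diag(-18, -12).
Both eigenvalues are negative, so H is negative definite: a local maximum.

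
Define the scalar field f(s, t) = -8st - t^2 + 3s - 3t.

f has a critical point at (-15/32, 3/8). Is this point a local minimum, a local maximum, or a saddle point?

The Hessian of f is constant: H = [[0, -8], [-8, -2]].
det(H) = 0·(-2) − (-8)² = -64.
Since det(H) < 0, H is indefinite and the critical point is a saddle point.

saddle point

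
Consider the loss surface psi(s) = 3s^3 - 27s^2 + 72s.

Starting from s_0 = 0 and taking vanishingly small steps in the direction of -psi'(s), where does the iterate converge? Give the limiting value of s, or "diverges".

psi'(s) = 9(s - 4)(s - 2), so psi'(0) = 72.
Gradient descent moves in the -psi' direction, i.e. s is decreasing.
There is no critical point below s=0, and psi' keeps the same sign, so the iterate runs off to −∞.

diverges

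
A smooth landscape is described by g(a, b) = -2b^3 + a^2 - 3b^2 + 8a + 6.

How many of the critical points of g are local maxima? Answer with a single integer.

g separates as a function of a plus a function of b, so ∇g=0 decouples.
∂g/∂a = 2(a + 4) = 0 at a ∈ {-4}; ∂g/∂b = -6b(b + 1) = 0 at b ∈ {-1, 0}.
The Hessian is diagonal: diag(g_aa, g_bb). Second derivatives: g_aa(-4)=2; g_bb(-1)=6, g_bb(0)=-6.
Local maxima occur where both diagonal entries negative: none. Count: 0.

0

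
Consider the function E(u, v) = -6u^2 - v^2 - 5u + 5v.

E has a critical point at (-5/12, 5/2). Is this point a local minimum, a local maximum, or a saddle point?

The Hessian of E is constant: H = [[-12, 0], [0, -2]].
det(H) = (-12)·(-2) − 0² = 24.
det(H) > 0 and tr(H) = -14 < 0, so H is negative definite and the point is a local maximum.

local maximum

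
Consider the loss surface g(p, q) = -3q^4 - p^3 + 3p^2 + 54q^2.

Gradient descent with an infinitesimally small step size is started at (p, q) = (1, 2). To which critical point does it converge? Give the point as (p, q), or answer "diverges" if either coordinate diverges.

(0, 0)

g is separable, so gradient descent decouples: p follows -∂g/∂p, q follows -∂g/∂q.
∂g/∂p = -3p(p - 2); at p=1 this is 3, so p decreases.
∂g/∂q = -12q(q - 3)(q + 3); at q=2 this is 120, so q decreases.
p converges to its nearest critical value 0 (a local min of the p-part); q converges to 0. The iterate converges to (0, 0).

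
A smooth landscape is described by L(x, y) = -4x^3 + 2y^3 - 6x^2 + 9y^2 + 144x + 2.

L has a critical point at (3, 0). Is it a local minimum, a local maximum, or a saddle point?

The mixed partial ∂²L/∂x∂y is 0, so the Hessian at any point is diag(L_xx, L_yy) = diag(-12(2x + 1), 6(2y + 3)).
At (3, 0): H = diag(-84, 18).
The eigenvalues have opposite signs, so H is indefinite: a saddle point.

saddle point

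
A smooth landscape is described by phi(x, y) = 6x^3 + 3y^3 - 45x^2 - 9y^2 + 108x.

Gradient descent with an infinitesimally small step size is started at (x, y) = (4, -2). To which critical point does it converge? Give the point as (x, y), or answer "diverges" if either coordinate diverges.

phi is separable, so gradient descent decouples: x follows -∂phi/∂x, y follows -∂phi/∂y.
∂phi/∂x = 18(x - 3)(x - 2); at x=4 this is 36, so x decreases.
∂phi/∂y = 9y(y - 2); at y=-2 this is 72, so y decreases.
The y-coordinate has no critical point in that direction and runs off to infinity.

diverges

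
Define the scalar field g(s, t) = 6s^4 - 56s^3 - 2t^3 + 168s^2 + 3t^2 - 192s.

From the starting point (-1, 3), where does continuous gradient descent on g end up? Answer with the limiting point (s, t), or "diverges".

diverges

g is separable, so gradient descent decouples: s follows -∂g/∂s, t follows -∂g/∂t.
∂g/∂s = 24(s - 4)(s - 2)(s - 1); at s=-1 this is -720, so s increases.
∂g/∂t = -6t(t - 1); at t=3 this is -36, so t increases.
The t-coordinate has no critical point in that direction and runs off to infinity.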